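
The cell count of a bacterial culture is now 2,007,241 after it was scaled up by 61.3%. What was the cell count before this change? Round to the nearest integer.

1,244,415

The overall multiplier applied was 1.613.
So the original cell count was 2,007,241 ÷ 1.613 ≈ 1,244,415.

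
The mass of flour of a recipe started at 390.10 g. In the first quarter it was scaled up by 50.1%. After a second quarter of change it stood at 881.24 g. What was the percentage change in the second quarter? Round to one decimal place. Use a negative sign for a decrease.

50.5%

After the first quarter: 390.10 × 1.501 = 585.5401.
Second-quarter multiplier: 881.24 ÷ 585.5401 ≈ 1.505.
That is a change of 50.5%.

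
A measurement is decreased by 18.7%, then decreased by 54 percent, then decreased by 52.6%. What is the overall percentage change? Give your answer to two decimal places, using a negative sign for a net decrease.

-82.27%

The combined multiplier is 0.813 × 0.46 × 0.474 = 0.17726652.
That corresponds to a decrease of 82.27%.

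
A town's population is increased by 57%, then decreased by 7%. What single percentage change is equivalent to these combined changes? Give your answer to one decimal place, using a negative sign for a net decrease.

46.0%

The combined multiplier is 1.57 × 0.93 = 1.4601.
That corresponds to an increase of 46.0%.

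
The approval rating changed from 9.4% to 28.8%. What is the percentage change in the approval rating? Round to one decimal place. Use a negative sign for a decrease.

206.4%

The change is 28.8 − 9.4 = 19.4 percentage points.
Relative to the original 9.4%, that is 19.4 ÷ 9.4 ≈ 206.4%.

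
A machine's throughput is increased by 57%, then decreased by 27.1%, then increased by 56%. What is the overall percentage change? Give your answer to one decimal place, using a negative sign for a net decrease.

A 57% increase multiplies by 1.57.
Then a 27.1% decrease: 1.57 × 0.729 = 1.14453.
Then a 56% increase: 1.14453 × 1.56 = 1.7854668.
Overall factor 1.7854668, i.e. 78.5%.

78.5%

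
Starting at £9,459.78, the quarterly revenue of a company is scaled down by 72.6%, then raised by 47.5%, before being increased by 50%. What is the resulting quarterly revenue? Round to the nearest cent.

Each change multiplies by a factor: 0.274 × 1.475 × 1.5 = 0.606225.
£9,459.78 × 0.606225 = £5734.7551305 ≈ £5,734.76.

£5,734.76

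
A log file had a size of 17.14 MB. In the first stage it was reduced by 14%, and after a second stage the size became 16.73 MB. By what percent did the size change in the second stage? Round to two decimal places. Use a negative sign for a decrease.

13.50%

After the first stage: 17.14 × 0.86 = 14.7404.
Second-stage multiplier: 16.73 ÷ 14.7404 ≈ 1.134976.
That is a change of 13.50%.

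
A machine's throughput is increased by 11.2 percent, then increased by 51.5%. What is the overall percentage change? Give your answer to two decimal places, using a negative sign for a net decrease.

68.47%

The combined multiplier is 1.112 × 1.515 = 1.68468.
That corresponds to an increase of 68.47%.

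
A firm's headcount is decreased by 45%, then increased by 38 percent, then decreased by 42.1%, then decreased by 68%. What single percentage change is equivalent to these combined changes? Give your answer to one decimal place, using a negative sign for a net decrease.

The combined multiplier is 0.55 × 1.38 × 0.579 × 0.32 = 0.14062752.
That corresponds to a decrease of 85.9%.

-85.9%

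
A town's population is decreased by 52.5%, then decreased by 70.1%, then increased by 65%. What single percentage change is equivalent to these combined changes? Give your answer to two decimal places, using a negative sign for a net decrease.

-76.57%

A 52.5% decrease multiplies by 0.475.
Then a 70.1% decrease: 0.475 × 0.299 = 0.142025.
Then a 65% increase: 0.142025 × 1.65 = 0.23434125.
Overall factor 0.23434125, i.e. -76.57%.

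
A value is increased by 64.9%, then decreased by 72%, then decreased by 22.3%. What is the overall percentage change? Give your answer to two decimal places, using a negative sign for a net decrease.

The combined multiplier is 1.649 × 0.28 × 0.777 = 0.35875644.
That corresponds to a decrease of 64.12%.

-64.12%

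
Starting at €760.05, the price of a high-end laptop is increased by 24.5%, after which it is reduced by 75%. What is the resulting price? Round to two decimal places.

Each change multiplies by a factor: 1.245 × 0.25 = 0.31125.
€760.05 × 0.31125 = €236.5655625 ≈ €236.57.

€236.57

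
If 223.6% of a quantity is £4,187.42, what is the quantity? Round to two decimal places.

£4,187.42 ÷ 2.236 ≈ £1,872.73.

£1,872.73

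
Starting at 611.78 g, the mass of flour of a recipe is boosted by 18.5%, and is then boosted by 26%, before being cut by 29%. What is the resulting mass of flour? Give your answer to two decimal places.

After the 18.5% increase: 611.78 × 1.185 = 724.9593.
26% increase: 724.9593 × 1.26 = 913.448718.
After the 29% decrease: 913.448718 × 0.71 = 648.54858978 ≈ 648.55.

648.55 g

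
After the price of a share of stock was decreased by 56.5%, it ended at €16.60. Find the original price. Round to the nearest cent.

The overall multiplier applied was 0.435.
So the original price was €16.60 ÷ 0.435 ≈ €38.16.

€38.16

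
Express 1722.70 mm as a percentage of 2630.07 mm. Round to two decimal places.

65.50%

1722.70 mm ÷ 2630.07 mm ≈ 65.50%.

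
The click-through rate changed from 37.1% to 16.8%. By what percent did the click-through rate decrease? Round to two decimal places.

54.72%

The change is 16.8 − 37.1 = -20.3 percentage points.
Relative to the original 37.1%, that is -20.3 ÷ 37.1 ≈ -54.72%.
So the click-through rate fell by 54.72%.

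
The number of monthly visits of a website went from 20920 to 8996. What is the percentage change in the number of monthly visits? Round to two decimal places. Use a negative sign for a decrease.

-57.00%

Change: 8996 − 20920 = -11924.
Relative to the original: -11924 ÷ 20920 ≈ -57.00%.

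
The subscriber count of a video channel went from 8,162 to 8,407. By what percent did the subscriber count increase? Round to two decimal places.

Change: 8,407 − 8,162 = 245.
Relative to the original: 245 ÷ 8,162 ≈ 3.00%.
So the subscriber count increased by 3.00%.

3.00%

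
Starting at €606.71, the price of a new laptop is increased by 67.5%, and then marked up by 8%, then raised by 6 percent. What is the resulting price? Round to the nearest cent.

€1163.39

After the 67.5% increase: €606.71 × 1.675 = €1016.23925.
Apply the 8% increase: €1016.23925 × 1.08 = €1097.53839.
After the 6% increase: €1097.53839 × 1.06 = €1163.3906934 ≈ €1163.39.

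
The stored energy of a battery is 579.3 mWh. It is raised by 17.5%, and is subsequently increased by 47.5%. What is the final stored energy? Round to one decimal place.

17.5% increase: 579.3 × 1.175 = 680.6775.
After the 47.5% increase: 680.6775 × 1.475 = 1003.9993125 ≈ 1004.0.

1004.0 mWh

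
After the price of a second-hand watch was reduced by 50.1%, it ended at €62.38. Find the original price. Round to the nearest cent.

€125.01

The overall multiplier applied was 0.499.
So the original price was €62.38 ÷ 0.499 ≈ €125.01.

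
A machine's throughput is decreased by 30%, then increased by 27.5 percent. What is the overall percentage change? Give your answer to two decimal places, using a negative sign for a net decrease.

-10.75%

A 30% decrease multiplies by 0.7.
Then a 27.5% increase: 0.7 × 1.275 = 0.8925.
Overall factor 0.8925, i.e. -10.75%.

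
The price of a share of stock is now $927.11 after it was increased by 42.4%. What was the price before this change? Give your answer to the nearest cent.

$651.06

The overall multiplier applied was 1.424.
So the original price was $927.11 ÷ 1.424 ≈ $651.06.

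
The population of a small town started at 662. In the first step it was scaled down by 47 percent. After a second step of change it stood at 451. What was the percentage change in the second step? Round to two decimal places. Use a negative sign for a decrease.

After the first step: 662 × 0.53 = 350.86.
Second-step multiplier: 451 ÷ 350.86 ≈ 1.285413.
That is a change of 28.54%.

28.54%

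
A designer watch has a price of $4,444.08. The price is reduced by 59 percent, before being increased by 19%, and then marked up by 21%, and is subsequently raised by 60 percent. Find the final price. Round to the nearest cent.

$4,197.76

Each change multiplies by a factor: 0.41 × 1.19 × 1.21 × 1.6 = 0.9445744.
$4,444.08 × 0.9445744 = $4197.764199552 ≈ $4,197.76.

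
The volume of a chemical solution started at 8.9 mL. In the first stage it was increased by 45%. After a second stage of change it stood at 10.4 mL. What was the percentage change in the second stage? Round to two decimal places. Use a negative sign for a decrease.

After the first stage: 8.9 × 1.45 = 12.905.
Second-stage multiplier: 10.4 ÷ 12.905 ≈ 0.805889.
That is a change of -19.41%.

-19.41%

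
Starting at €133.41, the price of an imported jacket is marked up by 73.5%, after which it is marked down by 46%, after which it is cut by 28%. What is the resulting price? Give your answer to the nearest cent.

€89.99

Each change multiplies by a factor: 1.735 × 0.54 × 0.72 = 0.674568.
€133.41 × 0.674568 = €89.99411688 ≈ €89.99.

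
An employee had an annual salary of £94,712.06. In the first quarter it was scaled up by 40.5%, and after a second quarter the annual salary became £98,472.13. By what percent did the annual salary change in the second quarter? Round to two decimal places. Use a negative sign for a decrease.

After the first quarter: £94,712.06 × 1.405 = £133070.4443.
Second-quarter multiplier: £98,472.13 ÷ £133070.4443 ≈ 0.74.
That is a change of -26.00%.

-26.00%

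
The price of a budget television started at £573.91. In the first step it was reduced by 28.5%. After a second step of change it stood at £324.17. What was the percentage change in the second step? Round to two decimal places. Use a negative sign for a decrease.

-21.00%

After the first step: £573.91 × 0.715 = £410.34565.
Second-step multiplier: £324.17 ÷ £410.34565 ≈ 0.789993.
That is a change of -21.00%.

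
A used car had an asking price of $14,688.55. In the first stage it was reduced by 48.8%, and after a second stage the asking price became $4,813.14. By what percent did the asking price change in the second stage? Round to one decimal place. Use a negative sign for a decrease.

-36.0%

After the first stage: $14,688.55 × 0.512 = $7520.5376.
Second-stage multiplier: $4,813.14 ÷ $7520.5376 ≈ 0.64.
That is a change of -36.0%.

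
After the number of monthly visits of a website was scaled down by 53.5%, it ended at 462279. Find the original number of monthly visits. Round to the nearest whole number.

994148

The overall multiplier applied was 0.465.
So the original number of monthly visits was 462279 ÷ 0.465 ≈ 994148.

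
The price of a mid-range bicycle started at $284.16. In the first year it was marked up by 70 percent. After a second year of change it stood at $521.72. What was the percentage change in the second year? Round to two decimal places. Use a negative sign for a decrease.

After the first year: $284.16 × 1.7 = $483.072.
Second-year multiplier: $521.72 ÷ $483.072 ≈ 1.080005.
That is a change of 8.00%.

8.00%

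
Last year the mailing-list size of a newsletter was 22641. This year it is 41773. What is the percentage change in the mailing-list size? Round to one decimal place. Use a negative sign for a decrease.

Change: 41773 − 22641 = 19132.
Relative to the original: 19132 ÷ 22641 ≈ 84.5%.

84.5%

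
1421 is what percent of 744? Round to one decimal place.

191.0%

1421 ÷ 744 ≈ 191.0%.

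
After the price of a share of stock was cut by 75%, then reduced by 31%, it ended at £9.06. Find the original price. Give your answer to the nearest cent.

Undoing the 31% decrease: £9.06 ÷ 0.69 ≈ £13.130435.
Undoing the 75% decrease: £13.130435 ÷ 0.25 ≈ £52.52.

£52.52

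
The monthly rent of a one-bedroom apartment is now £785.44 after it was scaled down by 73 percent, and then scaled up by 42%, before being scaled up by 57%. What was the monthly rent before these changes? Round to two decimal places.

£1304.85

The overall multiplier applied was 0.27 × 1.42 × 1.57 = 0.601938.
So the original monthly rent was £785.44 ÷ 0.601938 ≈ £1304.85.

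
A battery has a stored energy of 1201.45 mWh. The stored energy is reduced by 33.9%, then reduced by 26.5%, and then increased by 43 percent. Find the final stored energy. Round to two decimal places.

Each change multiplies by a factor: 0.661 × 0.735 × 1.43 = 0.69474405.
1201.45 × 0.69474405 = 834.7002388725 ≈ 834.70.

834.70 mWh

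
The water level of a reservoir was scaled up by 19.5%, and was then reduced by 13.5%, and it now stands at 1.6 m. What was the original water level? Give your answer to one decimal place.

Undoing the 13.5% decrease: 1.6 ÷ 0.865 ≈ 1.849711.
Undoing the 19.5% increase: 1.849711 ÷ 1.195 ≈ 1.5 m.

1.5 m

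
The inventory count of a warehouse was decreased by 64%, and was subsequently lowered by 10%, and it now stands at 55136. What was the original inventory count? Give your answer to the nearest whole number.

Undoing the 10% decrease: 55136 ÷ 0.9 ≈ 61262.222222.
Undoing the 64% decrease: 61262.222222 ÷ 0.36 ≈ 170173.

170173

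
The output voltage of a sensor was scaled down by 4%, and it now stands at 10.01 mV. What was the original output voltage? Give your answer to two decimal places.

The overall multiplier applied was 0.96.
So the original output voltage was 10.01 ÷ 0.96 ≈ 10.43 mV.

10.43 mV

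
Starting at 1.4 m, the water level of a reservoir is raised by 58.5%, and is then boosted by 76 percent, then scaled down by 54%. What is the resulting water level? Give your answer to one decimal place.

1.8 m

Each change multiplies by a factor: 1.585 × 1.76 × 0.46 = 1.283216.
1.4 × 1.283216 = 1.7965024 ≈ 1.8.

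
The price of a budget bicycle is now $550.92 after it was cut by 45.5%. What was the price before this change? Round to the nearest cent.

$1010.86

The overall multiplier applied was 0.545.
So the original price was $550.92 ÷ 0.545 ≈ $1010.86.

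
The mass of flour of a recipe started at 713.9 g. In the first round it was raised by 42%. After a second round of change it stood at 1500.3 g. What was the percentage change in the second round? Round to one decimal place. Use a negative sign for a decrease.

After the first round: 713.9 × 1.42 = 1013.738.
Second-round multiplier: 1500.3 ÷ 1013.738 ≈ 1.47997.
That is a change of 48.0%.

48.0%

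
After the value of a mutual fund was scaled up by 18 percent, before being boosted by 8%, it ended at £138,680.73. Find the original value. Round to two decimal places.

Undoing the 8% increase: £138,680.73 ÷ 1.08 ≈ £128408.083333.
Undoing the 18% increase: £128408.083333 ÷ 1.18 ≈ £108,820.41.

£108,820.41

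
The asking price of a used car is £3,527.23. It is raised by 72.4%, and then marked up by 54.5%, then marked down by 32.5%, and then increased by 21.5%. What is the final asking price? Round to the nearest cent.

Each change multiplies by a factor: 1.724 × 1.545 × 0.675 × 1.215 = 2.1844685475.
£3,527.23 × 2.1844685475 = £7705.122994798425 ≈ £7,705.12.

£7,705.12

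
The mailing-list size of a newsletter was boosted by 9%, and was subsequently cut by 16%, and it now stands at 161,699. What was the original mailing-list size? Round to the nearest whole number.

176,604

The overall multiplier applied was 1.09 × 0.84 = 0.9156.
So the original mailing-list size was 161,699 ÷ 0.9156 ≈ 176,604.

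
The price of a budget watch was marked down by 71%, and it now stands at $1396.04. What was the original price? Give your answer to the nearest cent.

$4813.93

The overall multiplier applied was 0.29.
So the original price was $1396.04 ÷ 0.29 ≈ $4813.93.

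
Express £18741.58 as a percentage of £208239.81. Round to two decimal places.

£18741.58 ÷ £208239.81 ≈ 9.00%.

9.00%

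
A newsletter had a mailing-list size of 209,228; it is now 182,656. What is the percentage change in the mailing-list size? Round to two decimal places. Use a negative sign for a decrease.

-12.70%

Change: 182,656 − 209,228 = -26,572.
Relative to the original: -26,572 ÷ 209,228 ≈ -12.70%.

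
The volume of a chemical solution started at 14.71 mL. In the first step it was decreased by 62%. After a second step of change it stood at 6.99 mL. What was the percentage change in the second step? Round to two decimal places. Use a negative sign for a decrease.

25.05%

After the first step: 14.71 × 0.38 = 5.5898.
Second-step multiplier: 6.99 ÷ 5.5898 ≈ 1.250492.
That is a change of 25.05%.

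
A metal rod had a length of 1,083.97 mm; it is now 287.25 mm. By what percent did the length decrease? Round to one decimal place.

Change: 287.25 − 1,083.97 = -796.72.
Relative to the original: -796.72 ÷ 1,083.97 ≈ -73.5%.
So the length decreased by 73.5%.

73.5%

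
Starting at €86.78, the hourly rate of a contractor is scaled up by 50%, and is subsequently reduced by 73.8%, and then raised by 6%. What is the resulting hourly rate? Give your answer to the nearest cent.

€36.15

Each change multiplies by a factor: 1.5 × 0.262 × 1.06 = 0.41658.
€86.78 × 0.41658 = €36.1508124 ≈ €36.15.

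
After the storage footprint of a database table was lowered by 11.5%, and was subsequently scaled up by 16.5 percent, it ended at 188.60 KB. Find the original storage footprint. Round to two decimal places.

The overall multiplier applied was 0.885 × 1.165 = 1.031025.
So the original storage footprint was 188.60 ÷ 1.031025 ≈ 182.92 KB.

182.92 KB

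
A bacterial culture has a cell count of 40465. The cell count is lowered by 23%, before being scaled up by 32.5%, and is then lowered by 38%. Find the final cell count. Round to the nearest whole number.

After the 23% decrease: 40465 × 0.77 = 31158.05.
32.5% increase: 31158.05 × 1.325 = 41284.41625.
38% decrease: 41284.41625 × 0.62 = 25596.338075 ≈ 25596.

25596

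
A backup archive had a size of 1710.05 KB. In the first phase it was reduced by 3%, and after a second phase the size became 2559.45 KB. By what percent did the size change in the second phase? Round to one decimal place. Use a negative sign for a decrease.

After the first phase: 1710.05 × 0.97 = 1658.7485.
Second-phase multiplier: 2559.45 ÷ 1658.7485 ≈ 1.543.
That is a change of 54.3%.

54.3%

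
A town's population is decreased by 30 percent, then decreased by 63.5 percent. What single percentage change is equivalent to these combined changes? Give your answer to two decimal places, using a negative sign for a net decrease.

-74.45%

A 30% decrease multiplies by 0.7.
Then a 63.5% decrease: 0.7 × 0.365 = 0.2555.
Overall factor 0.2555, i.e. -74.45%.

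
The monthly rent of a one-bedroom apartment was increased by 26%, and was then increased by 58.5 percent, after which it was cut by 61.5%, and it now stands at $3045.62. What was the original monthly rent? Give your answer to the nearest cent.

Undoing the 61.5% decrease: $3045.62 ÷ 0.385 ≈ $7910.701299.
Undoing the 58.5% increase: $7910.701299 ÷ 1.585 ≈ $4990.978738.
Undoing the 26% increase: $4990.978738 ÷ 1.26 ≈ $3961.09.

$3961.09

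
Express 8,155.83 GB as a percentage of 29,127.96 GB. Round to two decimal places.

28.00%

8,155.83 GB ÷ 29,127.96 GB ≈ 28.00%.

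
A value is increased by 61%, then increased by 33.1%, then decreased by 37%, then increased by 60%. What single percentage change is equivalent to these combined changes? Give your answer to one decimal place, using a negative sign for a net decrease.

116.0%

A 61% increase multiplies by 1.61.
Then a 33.1% increase: 1.61 × 1.331 = 2.14291.
Then a 37% decrease: 2.14291 × 0.63 = 1.3500333.
Then a 60% increase: 1.3500333 × 1.6 = 2.16005328.
Overall factor 2.16005328, i.e. 116.0%.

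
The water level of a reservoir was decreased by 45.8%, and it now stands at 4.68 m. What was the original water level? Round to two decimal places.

8.63 m

The overall multiplier applied was 0.542.
So the original water level was 4.68 ÷ 0.542 ≈ 8.63 m.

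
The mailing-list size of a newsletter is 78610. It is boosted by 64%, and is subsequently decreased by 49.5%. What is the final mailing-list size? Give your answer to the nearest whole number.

65105

Each change multiplies by a factor: 1.64 × 0.505 = 0.8282.
78610 × 0.8282 = 65104.802 ≈ 65105.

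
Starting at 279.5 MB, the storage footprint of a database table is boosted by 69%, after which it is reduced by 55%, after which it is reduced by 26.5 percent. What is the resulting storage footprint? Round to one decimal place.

156.2 MB

69% increase: 279.5 × 1.69 = 472.355.
55% decrease: 472.355 × 0.45 = 212.55975.
After the 26.5% decrease: 212.55975 × 0.735 = 156.23141625 ≈ 156.2.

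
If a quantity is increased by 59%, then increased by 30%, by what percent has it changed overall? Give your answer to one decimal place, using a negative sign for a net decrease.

106.7%

The combined multiplier is 1.59 × 1.3 = 2.067.
That corresponds to an increase of 106.7%.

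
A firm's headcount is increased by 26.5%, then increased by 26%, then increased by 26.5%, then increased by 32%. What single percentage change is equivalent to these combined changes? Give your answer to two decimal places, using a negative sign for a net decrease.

A 26.5% increase multiplies by 1.265.
Then a 26% increase: 1.265 × 1.26 = 1.5939.
Then a 26.5% increase: 1.5939 × 1.265 = 2.0162835.
Then a 32% increase: 2.0162835 × 1.32 = 2.66149422.
Overall factor 2.66149422, i.e. 166.15%.

166.15%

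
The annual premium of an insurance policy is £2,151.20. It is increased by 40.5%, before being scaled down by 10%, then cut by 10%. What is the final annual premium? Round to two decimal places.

£2,448.17

Apply the 40.5% increase: £2,151.20 × 1.405 = £3022.436.
After the 10% decrease: £3022.436 × 0.9 = £2720.1924.
After the 10% decrease: £2720.1924 × 0.9 = £2448.17316 ≈ £2,448.17.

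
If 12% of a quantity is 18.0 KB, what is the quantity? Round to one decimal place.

18.0 KB ÷ 0.12 = 150.0 KB.

150.0 KB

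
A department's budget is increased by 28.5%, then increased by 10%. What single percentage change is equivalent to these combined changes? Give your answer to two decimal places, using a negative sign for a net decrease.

The combined multiplier is 1.285 × 1.1 = 1.4135.
That corresponds to an increase of 41.35%.

41.35%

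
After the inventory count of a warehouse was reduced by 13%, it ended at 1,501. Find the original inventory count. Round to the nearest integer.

1,725

The overall multiplier applied was 0.87.
So the original inventory count was 1,501 ÷ 0.87 ≈ 1,725.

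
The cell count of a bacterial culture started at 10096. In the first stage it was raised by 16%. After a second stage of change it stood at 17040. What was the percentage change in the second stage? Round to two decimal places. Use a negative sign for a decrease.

After the first stage: 10096 × 1.16 = 11711.36.
Second-stage multiplier: 17040 ÷ 11711.36 ≈ 1.454998.
That is a change of 45.50%.

45.50%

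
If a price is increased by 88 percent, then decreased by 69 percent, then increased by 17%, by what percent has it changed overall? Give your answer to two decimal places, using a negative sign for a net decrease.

An 88% increase multiplies by 1.88.
Then a 69% decrease: 1.88 × 0.31 = 0.5828.
Then a 17% increase: 0.5828 × 1.17 = 0.681876.
Overall factor 0.681876, i.e. -31.81%.

-31.81%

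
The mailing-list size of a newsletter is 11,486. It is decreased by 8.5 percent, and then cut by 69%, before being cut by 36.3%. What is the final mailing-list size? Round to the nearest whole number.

2,075

Each change multiplies by a factor: 0.915 × 0.31 × 0.637 = 0.18068505.
11,486 × 0.18068505 = 2075.3484843 ≈ 2,075.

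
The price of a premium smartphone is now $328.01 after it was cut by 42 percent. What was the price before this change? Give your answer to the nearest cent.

$565.53

The overall multiplier applied was 0.58.
So the original price was $328.01 ÷ 0.58 ≈ $565.53.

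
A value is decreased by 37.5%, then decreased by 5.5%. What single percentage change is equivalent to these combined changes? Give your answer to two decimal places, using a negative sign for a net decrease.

The combined multiplier is 0.625 × 0.945 = 0.590625.
That corresponds to a decrease of 40.94%.

-40.94%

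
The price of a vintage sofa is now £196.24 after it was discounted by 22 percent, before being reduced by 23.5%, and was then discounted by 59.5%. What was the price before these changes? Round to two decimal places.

Undoing the 59.5% decrease: £196.24 ÷ 0.405 ≈ £484.54321.
Undoing the 23.5% decrease: £484.54321 ÷ 0.765 ≈ £633.389817.
Undoing the 22% decrease: £633.389817 ÷ 0.78 ≈ £812.04.

£812.04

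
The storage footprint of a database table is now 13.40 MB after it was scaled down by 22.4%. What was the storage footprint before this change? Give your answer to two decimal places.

The overall multiplier applied was 0.776.
So the original storage footprint was 13.40 ÷ 0.776 ≈ 17.27 MB.

17.27 MB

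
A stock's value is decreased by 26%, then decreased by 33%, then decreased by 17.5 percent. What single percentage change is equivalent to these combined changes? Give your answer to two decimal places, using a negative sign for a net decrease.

-59.10%

The combined multiplier is 0.74 × 0.67 × 0.825 = 0.409035.
That corresponds to a decrease of 59.10%.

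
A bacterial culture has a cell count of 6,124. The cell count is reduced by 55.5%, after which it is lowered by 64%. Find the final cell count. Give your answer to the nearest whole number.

Apply the 55.5% decrease: 6,124 × 0.445 = 2725.18.
64% decrease: 2725.18 × 0.36 = 981.0648 ≈ 981.

981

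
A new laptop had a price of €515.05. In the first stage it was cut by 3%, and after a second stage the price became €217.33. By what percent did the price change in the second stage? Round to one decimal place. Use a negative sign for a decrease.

After the first stage: €515.05 × 0.97 = €499.5985.
Second-stage multiplier: €217.33 ÷ €499.5985 ≈ 0.43501.
That is a change of -56.5%.

-56.5%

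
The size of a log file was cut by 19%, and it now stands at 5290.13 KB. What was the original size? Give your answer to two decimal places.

The overall multiplier applied was 0.81.
So the original size was 5290.13 ÷ 0.81 ≈ 6531.02 KB.

6531.02 KB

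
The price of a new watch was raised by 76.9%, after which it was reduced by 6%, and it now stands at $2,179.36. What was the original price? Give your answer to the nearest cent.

The overall multiplier applied was 1.769 × 0.94 = 1.66286.
So the original price was $2,179.36 ÷ 1.66286 ≈ $1,310.61.

$1,310.61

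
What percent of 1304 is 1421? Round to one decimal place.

109.0%

1421 ÷ 1304 ≈ 109.0%.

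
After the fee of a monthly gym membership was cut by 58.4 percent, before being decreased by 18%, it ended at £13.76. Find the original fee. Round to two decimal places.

The overall multiplier applied was 0.416 × 0.82 = 0.34112.
So the original fee was £13.76 ÷ 0.34112 ≈ £40.34.

£40.34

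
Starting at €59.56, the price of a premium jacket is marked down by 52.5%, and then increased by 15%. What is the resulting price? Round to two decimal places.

After the 52.5% decrease: €59.56 × 0.475 = €28.291.
After the 15% increase: €28.291 × 1.15 = €32.53465 ≈ €32.53.

€32.53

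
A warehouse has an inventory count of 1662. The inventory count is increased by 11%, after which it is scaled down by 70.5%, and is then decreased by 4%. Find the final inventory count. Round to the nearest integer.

After the 11% increase: 1662 × 1.11 = 1844.82.
70.5% decrease: 1844.82 × 0.295 = 544.2219.
After the 4% decrease: 544.2219 × 0.96 = 522.453024 ≈ 522.

522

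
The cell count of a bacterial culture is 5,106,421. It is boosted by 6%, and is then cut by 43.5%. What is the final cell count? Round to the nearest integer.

3,058,236

6% increase: 5,106,421 × 1.06 = 5412806.26.
Apply the 43.5% decrease: 5412806.26 × 0.565 = 3058235.5369 ≈ 3,058,236.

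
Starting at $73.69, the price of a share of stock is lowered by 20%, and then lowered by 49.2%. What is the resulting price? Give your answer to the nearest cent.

$29.95

Apply the 20% decrease: $73.69 × 0.8 = $58.952.
49.2% decrease: $58.952 × 0.508 = $29.947616 ≈ $29.95.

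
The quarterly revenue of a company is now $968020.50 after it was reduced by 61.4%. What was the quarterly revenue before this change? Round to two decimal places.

The overall multiplier applied was 0.386.
So the original quarterly revenue was $968020.50 ÷ 0.386 ≈ $2507825.13.

$2507825.13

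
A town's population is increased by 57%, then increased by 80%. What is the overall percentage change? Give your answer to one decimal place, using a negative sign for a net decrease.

The combined multiplier is 1.57 × 1.8 = 2.826.
That corresponds to an increase of 182.6%.

182.6%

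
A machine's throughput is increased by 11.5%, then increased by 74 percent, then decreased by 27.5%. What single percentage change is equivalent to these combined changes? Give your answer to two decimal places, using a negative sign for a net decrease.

40.66%

The combined multiplier is 1.115 × 1.74 × 0.725 = 1.4065725.
That corresponds to an increase of 40.66%.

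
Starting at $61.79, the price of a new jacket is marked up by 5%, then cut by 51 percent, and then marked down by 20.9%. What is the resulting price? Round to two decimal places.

Each change multiplies by a factor: 1.05 × 0.49 × 0.791 = 0.4069695.
$61.79 × 0.4069695 = $25.146645405 ≈ $25.15.

$25.15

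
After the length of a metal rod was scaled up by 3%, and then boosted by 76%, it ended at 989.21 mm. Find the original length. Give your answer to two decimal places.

545.68 mm

Undoing the 76% increase: 989.21 ÷ 1.76 ≈ 562.051136.
Undoing the 3% increase: 562.051136 ÷ 1.03 ≈ 545.68 mm.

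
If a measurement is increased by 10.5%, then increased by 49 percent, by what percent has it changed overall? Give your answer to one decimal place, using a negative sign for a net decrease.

64.6%

The combined multiplier is 1.105 × 1.49 = 1.64645.
That corresponds to an increase of 64.6%.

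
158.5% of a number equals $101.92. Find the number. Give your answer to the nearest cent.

$101.92 ÷ 1.585 ≈ $64.30.

$64.30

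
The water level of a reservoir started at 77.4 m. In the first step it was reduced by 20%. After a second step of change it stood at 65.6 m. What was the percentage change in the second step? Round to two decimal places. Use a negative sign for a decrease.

5.94%

After the first step: 77.4 × 0.8 = 61.92.
Second-step multiplier: 65.6 ÷ 61.92 ≈ 1.059432.
That is a change of 5.94%.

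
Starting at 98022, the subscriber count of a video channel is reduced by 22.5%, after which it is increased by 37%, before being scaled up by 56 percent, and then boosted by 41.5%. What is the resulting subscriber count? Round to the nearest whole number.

229735

22.5% decrease: 98022 × 0.775 = 75967.05.
Apply the 37% increase: 75967.05 × 1.37 = 104074.8585.
56% increase: 104074.8585 × 1.56 = 162356.77926.
Apply the 41.5% increase: 162356.77926 × 1.415 = 229734.8426529 ≈ 229735.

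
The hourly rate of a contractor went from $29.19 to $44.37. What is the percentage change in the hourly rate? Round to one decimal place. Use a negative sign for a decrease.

Change: $44.37 − $29.19 = $15.18.
Relative to the original: $15.18 ÷ $29.19 ≈ 52.0%.

52.0%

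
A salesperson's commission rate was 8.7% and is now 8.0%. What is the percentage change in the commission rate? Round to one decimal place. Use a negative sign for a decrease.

-8.0%

The change is 8.0 − 8.7 = -0.7 percentage points.
Relative to the original 8.7%, that is -0.7 ÷ 8.7 ≈ -8.0%.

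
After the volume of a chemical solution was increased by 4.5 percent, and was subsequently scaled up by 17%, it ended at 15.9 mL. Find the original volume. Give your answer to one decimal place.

Undoing the 17% increase: 15.9 ÷ 1.17 ≈ 13.589744.
Undoing the 4.5% increase: 13.589744 ÷ 1.045 ≈ 13.0 mL.

13.0 mL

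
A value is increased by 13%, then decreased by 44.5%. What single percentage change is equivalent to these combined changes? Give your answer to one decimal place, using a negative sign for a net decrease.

-37.3%

The combined multiplier is 1.13 × 0.555 = 0.62715.
That corresponds to a decrease of 37.3%.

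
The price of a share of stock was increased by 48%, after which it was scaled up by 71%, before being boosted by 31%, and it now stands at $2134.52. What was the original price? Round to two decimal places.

The overall multiplier applied was 1.48 × 1.71 × 1.31 = 3.315348.
So the original price was $2134.52 ÷ 3.315348 ≈ $643.83.

$643.83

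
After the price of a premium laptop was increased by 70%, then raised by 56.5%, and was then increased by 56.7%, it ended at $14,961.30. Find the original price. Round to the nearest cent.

$3,588.70

Undoing the 56.7% increase: $14,961.30 ÷ 1.567 ≈ $9547.734525.
Undoing the 56.5% increase: $9547.734525 ÷ 1.565 ≈ $6100.788834.
Undoing the 70% increase: $6100.788834 ÷ 1.7 ≈ $3,588.70.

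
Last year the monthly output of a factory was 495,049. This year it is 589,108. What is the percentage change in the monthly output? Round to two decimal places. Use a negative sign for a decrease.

19.00%

Change: 589,108 − 495,049 = 94,059.
Relative to the original: 94,059 ÷ 495,049 ≈ 19.00%.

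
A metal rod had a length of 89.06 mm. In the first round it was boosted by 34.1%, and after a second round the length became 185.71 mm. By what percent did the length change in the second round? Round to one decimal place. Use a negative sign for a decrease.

After the first round: 89.06 × 1.341 = 119.42946.
Second-round multiplier: 185.71 ÷ 119.42946 ≈ 1.55498.
That is a change of 55.5%.

55.5%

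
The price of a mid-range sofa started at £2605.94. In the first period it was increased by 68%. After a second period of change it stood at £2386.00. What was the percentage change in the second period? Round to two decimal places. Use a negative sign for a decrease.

-45.50%

After the first period: £2605.94 × 1.68 = £4377.9792.
Second-period multiplier: £2386.00 ÷ £4377.9792 ≈ 0.545.
That is a change of -45.50%.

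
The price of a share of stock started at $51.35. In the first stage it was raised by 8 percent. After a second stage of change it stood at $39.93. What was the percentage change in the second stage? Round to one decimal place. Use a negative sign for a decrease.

-28.0%

After the first stage: $51.35 × 1.08 = $55.458.
Second-stage multiplier: $39.93 ÷ $55.458 ≈ 0.72.
That is a change of -28.0%.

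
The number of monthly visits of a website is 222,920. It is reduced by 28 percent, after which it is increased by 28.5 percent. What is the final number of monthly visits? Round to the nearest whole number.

206,246

After the 28% decrease: 222,920 × 0.72 = 160502.4.
After the 28.5% increase: 160502.4 × 1.285 = 206245.584 ≈ 206,246.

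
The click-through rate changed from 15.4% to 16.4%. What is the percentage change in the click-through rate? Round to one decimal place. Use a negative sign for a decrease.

The change is 16.4 − 15.4 = 1.0 percentage points.
Relative to the original 15.4%, that is 1.0 ÷ 15.4 ≈ 6.5%.

6.5%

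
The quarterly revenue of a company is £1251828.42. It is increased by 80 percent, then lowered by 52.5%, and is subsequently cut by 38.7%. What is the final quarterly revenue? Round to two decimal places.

£656102.05

After the 80% increase: £1251828.42 × 1.8 = £2253291.156.
Apply the 52.5% decrease: £2253291.156 × 0.475 = £1070313.2991.
After the 38.7% decrease: £1070313.2991 × 0.613 = £656102.0523483 ≈ £656102.05.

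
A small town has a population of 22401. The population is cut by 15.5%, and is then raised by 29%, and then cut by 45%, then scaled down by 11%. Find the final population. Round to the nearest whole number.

Each change multiplies by a factor: 0.845 × 1.29 × 0.55 × 0.89 = 0.533579475.
22401 × 0.533579475 = 11952.713819475 ≈ 11953.

11953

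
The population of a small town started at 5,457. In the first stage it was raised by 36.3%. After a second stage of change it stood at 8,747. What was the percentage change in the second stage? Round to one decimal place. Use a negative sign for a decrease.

17.6%

After the first stage: 5,457 × 1.363 = 7437.891.
Second-stage multiplier: 8,747 ÷ 7437.891 ≈ 1.17601.
That is a change of 17.6%.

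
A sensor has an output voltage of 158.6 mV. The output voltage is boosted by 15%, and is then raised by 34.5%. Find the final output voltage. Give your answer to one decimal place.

After the 15% increase: 158.6 × 1.15 = 182.39.
34.5% increase: 182.39 × 1.345 = 245.31455 ≈ 245.3.

245.3 mV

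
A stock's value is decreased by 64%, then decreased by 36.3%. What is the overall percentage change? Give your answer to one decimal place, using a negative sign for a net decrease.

-77.1%

A 64% decrease multiplies by 0.36.
Then a 36.3% decrease: 0.36 × 0.637 = 0.22932.
Overall factor 0.22932, i.e. -77.1%.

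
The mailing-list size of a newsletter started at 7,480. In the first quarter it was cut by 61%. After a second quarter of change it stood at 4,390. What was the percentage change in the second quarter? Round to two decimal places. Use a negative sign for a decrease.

50.49%

After the first quarter: 7,480 × 0.39 = 2917.2.
Second-quarter multiplier: 4,390 ÷ 2917.2 ≈ 1.504868.
That is a change of 50.49%.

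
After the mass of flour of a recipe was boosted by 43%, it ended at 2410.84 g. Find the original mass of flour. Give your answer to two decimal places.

1685.90 g

The overall multiplier applied was 1.43.
So the original mass of flour was 2410.84 ÷ 1.43 ≈ 1685.90 g.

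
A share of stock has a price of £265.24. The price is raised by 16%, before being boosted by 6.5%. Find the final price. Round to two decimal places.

£327.68

16% increase: £265.24 × 1.16 = £307.6784.
After the 6.5% increase: £307.6784 × 1.065 = £327.677496 ≈ £327.68.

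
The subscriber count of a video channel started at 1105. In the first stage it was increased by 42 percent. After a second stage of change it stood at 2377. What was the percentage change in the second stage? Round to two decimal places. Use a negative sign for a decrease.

After the first stage: 1105 × 1.42 = 1569.1.
Second-stage multiplier: 2377 ÷ 1569.1 ≈ 1.514881.
That is a change of 51.49%.

51.49%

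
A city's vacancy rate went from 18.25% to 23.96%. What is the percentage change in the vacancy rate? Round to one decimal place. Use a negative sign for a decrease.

31.3%

The change is 23.96 − 18.25 = 5.71 percentage points.
Relative to the original 18.25%, that is 5.71 ÷ 18.25 ≈ 31.3%.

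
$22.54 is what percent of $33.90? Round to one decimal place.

66.5%

$22.54 ÷ $33.90 ≈ 66.5%.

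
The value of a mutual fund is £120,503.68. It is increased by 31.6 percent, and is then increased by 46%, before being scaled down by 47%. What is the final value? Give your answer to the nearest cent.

£122,711.40

Apply the 31.6% increase: £120,503.68 × 1.316 = £158582.84288.
After the 46% increase: £158582.84288 × 1.46 = £231530.9506048.
After the 47% decrease: £231530.9506048 × 0.53 = £122711.403820544 ≈ £122,711.40.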